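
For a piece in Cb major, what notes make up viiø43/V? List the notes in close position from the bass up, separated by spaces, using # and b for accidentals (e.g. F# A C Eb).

Cb Eb F Ab

viiø43/V is a secondary leading-tone chord. The target V is Gb in Cb major; the applied chord is rooted a semitone below, on F.
Building a half-diminished seventh chord on F gives F-Ab-Cb-Eb.
The figured bass 43 indicates second inversion, placing the fifth (Cb) in the bass: Cb-Eb-F-Ab.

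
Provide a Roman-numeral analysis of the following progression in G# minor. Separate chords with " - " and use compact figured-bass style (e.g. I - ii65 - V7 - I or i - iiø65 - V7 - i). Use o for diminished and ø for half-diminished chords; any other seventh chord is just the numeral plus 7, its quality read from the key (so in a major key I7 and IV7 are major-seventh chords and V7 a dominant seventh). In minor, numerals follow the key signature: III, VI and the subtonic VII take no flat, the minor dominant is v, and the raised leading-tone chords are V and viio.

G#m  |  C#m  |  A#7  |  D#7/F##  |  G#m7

i - iv - V7/V - V65 - i7

G#m has root G#, degree 1 in G# minor, so i.
C#m: root C# is the subdominant; minor triad there is iv.
A#7 is the secondary dominant of V (dominant seventh chord on A#): V7/V.
D#7/F##: root D# is the dominant; dominant seventh chord there is V65.
G#m7: root G# is the tonic; minor seventh chord there is i7.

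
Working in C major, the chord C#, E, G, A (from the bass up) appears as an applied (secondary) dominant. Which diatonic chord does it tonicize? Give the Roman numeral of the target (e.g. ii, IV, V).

ii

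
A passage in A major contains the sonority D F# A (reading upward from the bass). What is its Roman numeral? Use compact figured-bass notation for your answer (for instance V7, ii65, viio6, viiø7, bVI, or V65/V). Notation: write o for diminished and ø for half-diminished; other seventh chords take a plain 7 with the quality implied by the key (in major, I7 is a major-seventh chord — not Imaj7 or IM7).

Stacked in thirds the chord is D-F#-A: a major triad on D.
In A major, D is the subdominant; the diatonic major triad there is IV.

IV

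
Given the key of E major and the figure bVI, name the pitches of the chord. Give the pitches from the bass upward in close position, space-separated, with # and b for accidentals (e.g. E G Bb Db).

C E G

Scale degree 6 in E major is C#; lowering it a half step gives C. bVI is a major triad on the lowered sixth degree, borrowed from the parallel minor.
So the chord is C-E-G.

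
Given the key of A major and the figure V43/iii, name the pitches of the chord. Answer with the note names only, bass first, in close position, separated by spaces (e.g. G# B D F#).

V43/iii is a secondary dominant — the dominant seventh of iii. iii in A major is C#, so the applied chord's root is G#, a perfect fifth above.
Building a dominant seventh chord on G# gives G#-B#-D#-F#.
With the 43 figure the chord is in second inversion; from the bass D# upward in close position it reads D#-F#-G#-B#.

D# F# G# B#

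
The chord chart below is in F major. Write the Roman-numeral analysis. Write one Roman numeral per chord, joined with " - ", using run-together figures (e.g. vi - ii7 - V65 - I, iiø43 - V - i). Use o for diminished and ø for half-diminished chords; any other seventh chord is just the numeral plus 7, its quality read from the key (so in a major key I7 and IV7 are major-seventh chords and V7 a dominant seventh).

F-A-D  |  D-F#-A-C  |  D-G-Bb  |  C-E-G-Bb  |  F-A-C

F-A-D: root D is the submediant; minor triad there is vi6.
D-F#-A-C: chromatic; D is V of ii, so V7/ii.
D-G-Bb: minor triad on G = scale degree 2 → ii64.
C-E-G-Bb has root C, degree 5 in F major, so V7.
F-A-C: major triad on F = scale degree 1 → I.

vi6 - V7/ii - ii64 - V7 - I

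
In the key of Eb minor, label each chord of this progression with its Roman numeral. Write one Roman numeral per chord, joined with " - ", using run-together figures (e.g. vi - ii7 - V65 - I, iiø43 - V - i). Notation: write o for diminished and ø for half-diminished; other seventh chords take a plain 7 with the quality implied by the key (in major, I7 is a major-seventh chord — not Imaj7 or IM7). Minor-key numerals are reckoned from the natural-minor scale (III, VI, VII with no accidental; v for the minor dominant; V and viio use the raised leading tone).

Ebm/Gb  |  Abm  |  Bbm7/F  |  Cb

i6 - iv - v43 - VI

Ebm/Gb: root Eb is the tonic; minor triad there is i6.
Abm: root Ab is the subdominant; minor triad there is iv.
Bbm7/F: root Bb is the dominant; minor seventh chord there is v43.
Cb: major triad on Cb = scale degree 6 → VI.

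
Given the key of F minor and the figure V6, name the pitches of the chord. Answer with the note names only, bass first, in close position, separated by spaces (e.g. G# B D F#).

In F minor, scale degree 5 is C. The dominant is major (leading tone raised), so V is a major triad.
Stacking thirds from C gives C-E-G.
With the 6 figure the chord is in first inversion; from the bass E upward in close position it reads E-G-C.

E G C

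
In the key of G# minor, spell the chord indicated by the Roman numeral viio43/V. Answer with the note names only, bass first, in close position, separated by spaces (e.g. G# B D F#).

viio43/V is a secondary leading-tone chord. The target V is D# in G# minor; the applied chord is rooted a semitone below, on C##.
Building a fully diminished seventh chord on C## gives C##-E#-G#-B.
With the 43 figure the chord is in second inversion; from the bass G# upward in close position it reads G#-B-C##-E#.

G# B C## E#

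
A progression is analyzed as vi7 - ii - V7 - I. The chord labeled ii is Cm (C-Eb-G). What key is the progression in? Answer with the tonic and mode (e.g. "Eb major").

Bb major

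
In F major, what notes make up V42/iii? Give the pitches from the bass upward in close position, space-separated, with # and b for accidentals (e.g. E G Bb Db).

The slash means an applied dominant: we want the dominant of iii. In F major, iii is A minor, and its dominant is built on E.
Building a dominant seventh chord on E gives E-G#-B-D.
With the 42 figure the chord is in third inversion; from the bass D upward in close position it reads D-E-G#-B.

D E G# B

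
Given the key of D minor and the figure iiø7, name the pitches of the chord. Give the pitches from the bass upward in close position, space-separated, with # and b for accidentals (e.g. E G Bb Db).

The numeral's case and figure indicate a half-diminished seventh chord. In D minor its root, the supertonic, is E.
That chord is spelled E-G-Bb-D.

E G Bb D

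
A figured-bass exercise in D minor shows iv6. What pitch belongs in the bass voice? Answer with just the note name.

Bb

iv in D minor has root G; the chord is G-Bb-D.
The figure 6 means first inversion — the third is in the bass.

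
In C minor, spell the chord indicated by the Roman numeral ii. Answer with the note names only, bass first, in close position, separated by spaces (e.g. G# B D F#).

D F A

ii is the minor supertonic, borrowed from the parallel major (the Dorian ii). In C minor that root is D.
So the chord is D-F-A, a minor triad.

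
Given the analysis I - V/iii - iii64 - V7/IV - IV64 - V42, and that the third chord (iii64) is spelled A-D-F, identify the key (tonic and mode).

The chord Dm/A is a minor triad rooted on D; its label is iii64.
If D is scale degree 3 and the mode makes that degree carry a minor triad, the tonic is Bb and the mode is major.

Bb major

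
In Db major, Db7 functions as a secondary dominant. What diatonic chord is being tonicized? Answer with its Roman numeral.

IV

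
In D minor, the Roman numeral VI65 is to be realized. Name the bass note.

D

VI in D minor has root Bb; the chord is Bb-D-F-A.
The figure 65 means first inversion — the third is in the bass.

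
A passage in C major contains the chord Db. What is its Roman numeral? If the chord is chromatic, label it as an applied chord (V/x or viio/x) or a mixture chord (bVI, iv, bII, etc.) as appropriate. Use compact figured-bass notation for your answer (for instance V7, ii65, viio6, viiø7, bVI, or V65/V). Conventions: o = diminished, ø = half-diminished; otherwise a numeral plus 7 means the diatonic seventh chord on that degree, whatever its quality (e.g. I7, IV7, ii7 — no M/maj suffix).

The pitches Db-F-Ab form a major triad rooted on Db.
Db is the lowered second degree of C major (diatonic 2 would be D). This is the Neapolitan chord — a major triad on the lowered second degree.

bII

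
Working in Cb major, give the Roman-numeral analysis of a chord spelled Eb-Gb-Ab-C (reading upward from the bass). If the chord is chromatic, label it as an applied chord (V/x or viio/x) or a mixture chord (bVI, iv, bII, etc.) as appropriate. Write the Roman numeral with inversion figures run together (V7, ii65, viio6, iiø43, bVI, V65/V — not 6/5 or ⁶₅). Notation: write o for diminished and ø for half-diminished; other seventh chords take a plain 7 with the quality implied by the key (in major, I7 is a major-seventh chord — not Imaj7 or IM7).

V43/ii

The pitches Ab-C-Eb-Gb form a dominant seventh chord rooted on Ab.
Ab is not a diatonic chord root with this quality in Cb major, but it lies a perfect fifth above Db (ii), so the chord functions as an applied dominant of ii.
With Eb in the bass the chord is in second inversion, so the figured bass is 43.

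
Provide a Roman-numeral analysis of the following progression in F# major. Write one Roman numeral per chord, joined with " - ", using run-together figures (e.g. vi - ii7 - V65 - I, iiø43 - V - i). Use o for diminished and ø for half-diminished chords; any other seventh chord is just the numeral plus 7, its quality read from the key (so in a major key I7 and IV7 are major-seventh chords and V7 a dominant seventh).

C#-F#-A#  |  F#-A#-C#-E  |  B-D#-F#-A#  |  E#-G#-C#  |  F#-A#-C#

I64 - V7/IV - IV7 - V6 - I

C#-F#-A#: root F# is the tonic; major triad there is I64.
F#-A#-C#-E: chromatic; F# is V of IV, so V7/IV.
B-D#-F#-A# has root B, degree 4 in F# major, so IV7.
E#-G#-C#: root C# is the dominant; major triad there is V6.
F#-A#-C#: root F# is the tonic; major triad there is I.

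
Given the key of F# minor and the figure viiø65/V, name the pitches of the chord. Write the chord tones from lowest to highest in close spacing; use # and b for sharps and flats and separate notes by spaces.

The slash marks an applied leading-tone chord: viio of V. In F# minor, V is C#, so the leading tone to it is B#, a half step below.
Building a half-diminished seventh chord on B# gives B#-D#-F#-A#.
With the 65 figure the chord is in first inversion; from the bass D# upward in close position it reads D#-F#-A#-B#.

D# F# A# B#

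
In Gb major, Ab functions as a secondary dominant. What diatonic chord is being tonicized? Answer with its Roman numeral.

V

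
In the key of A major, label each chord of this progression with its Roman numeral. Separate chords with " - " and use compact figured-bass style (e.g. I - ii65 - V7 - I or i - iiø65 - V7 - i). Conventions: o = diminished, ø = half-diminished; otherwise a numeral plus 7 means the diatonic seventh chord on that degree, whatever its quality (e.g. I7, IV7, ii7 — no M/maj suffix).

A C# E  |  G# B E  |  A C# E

A-C#-E: major triad on A = scale degree 1 → I.
G#-B-E has root E, degree 5 in A major, so V6.
A-C#-E: root A is the tonic; major triad there is I.

I - V6 - I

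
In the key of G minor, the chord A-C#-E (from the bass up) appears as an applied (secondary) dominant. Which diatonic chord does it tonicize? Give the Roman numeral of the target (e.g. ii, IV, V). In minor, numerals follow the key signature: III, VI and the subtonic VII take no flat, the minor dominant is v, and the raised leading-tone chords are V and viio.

The chord is a major triad on A.
A dominant resolves down a perfect fifth: A → D. In G minor, D is scale degree 5, i.e. V.

V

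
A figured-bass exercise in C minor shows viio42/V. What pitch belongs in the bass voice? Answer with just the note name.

The applied chord viio42/V is rooted on F#: F#-A-C-Eb.
The figure 42 means third inversion — the seventh is in the bass.

Eb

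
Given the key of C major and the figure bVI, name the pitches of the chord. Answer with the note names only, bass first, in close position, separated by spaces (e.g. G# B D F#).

bVI is a major triad on the lowered sixth degree, borrowed from the parallel minor. In C major that root is Ab.
So the chord is Ab-C-Eb.

Ab C Eb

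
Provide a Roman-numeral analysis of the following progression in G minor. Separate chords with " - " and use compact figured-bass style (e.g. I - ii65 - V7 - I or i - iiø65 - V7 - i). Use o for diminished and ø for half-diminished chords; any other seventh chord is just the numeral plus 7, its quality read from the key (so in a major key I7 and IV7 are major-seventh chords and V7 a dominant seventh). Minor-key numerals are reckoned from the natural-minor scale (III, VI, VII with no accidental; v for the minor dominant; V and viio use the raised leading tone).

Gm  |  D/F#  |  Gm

i - V6 - i

Gm: root G is the tonic; minor triad there is i.
D/F# has root D, degree 5 in G minor, so V6.
Gm: minor triad on G = scale degree 1 → i.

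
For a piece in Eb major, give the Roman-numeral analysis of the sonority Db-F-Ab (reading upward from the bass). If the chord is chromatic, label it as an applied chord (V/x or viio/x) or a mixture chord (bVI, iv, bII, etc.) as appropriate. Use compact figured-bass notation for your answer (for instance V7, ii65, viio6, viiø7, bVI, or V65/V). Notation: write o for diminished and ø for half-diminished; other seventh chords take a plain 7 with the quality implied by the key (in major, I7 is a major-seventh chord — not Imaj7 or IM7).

bVII

The pitches Db-F-Ab form a major triad rooted on Db.
Db is the lowered seventh degree of Eb major (diatonic 7 would be D). This is a major triad on the lowered seventh degree (the subtonic), borrowed from the parallel minor.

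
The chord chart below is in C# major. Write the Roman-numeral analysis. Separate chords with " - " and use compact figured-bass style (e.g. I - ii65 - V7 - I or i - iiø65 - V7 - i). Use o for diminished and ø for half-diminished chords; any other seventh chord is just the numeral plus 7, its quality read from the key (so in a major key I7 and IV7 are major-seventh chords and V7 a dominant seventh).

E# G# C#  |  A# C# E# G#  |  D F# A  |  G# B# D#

E#-G#-C#: major triad on C# = scale degree 1 → I6.
A#-C#-E#-G#: minor seventh chord on A# = scale degree 6 → vi7.
D-F#-A: D with this quality isn't in the key; a major triad on b2 is the Neapolitan chord, bII.
G#-B#-D# has root G#, degree 5 in C# major, so V.

I6 - vi7 - bII - V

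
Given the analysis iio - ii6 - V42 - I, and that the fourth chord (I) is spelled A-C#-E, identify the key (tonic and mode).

A major

I is given as A-C#-E — a major triad with root A.
If A is scale degree 1 and the mode makes that degree carry a major triad, the tonic is A and the mode is major.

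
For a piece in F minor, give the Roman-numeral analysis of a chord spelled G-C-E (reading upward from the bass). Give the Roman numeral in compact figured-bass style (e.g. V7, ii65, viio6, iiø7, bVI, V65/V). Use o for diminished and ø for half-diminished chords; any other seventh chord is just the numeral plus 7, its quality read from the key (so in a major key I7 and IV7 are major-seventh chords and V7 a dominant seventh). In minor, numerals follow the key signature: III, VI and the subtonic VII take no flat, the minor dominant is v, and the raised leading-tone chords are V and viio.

Stacked in thirds the chord is C-E-G: a major triad on C.
In F minor, C is the dominant; the diatonic major triad there is V.
With G in the bass the chord is in second inversion, so the figured bass is 64.

V64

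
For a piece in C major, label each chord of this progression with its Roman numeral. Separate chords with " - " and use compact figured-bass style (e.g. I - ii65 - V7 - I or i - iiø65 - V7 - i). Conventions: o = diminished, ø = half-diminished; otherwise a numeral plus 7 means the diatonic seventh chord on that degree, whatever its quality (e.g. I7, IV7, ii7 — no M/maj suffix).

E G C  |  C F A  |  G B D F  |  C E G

I6 - IV64 - V7 - I

E-G-C has root C, degree 1 in C major, so I6.
C-F-A: root F is the subdominant; major triad there is IV64.
G-B-D-F: dominant seventh chord on G = scale degree 5 → V7.
C-E-G: major triad on C = scale degree 1 → I.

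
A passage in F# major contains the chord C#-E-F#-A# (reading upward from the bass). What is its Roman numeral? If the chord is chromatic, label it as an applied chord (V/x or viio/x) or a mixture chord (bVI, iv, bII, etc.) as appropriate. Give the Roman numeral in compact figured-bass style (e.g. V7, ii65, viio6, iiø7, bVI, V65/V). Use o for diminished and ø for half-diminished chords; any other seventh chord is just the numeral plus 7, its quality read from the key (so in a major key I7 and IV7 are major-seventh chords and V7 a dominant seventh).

Stacked in thirds the chord is F#-A#-C#-E: a dominant seventh chord on F#.
F# is not a diatonic chord root with this quality in F# major, but it lies a perfect fifth above B (IV), so the chord functions as an applied dominant of IV.
With C# in the bass the chord is in second inversion, so the figured bass is 43.

V43/IV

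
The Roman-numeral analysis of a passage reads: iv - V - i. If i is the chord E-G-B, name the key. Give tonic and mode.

E minor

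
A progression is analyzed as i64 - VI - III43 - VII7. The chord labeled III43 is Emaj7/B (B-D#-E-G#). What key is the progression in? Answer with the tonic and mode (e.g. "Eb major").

III43 is given as B-D#-E-G# — a major seventh chord with root E.
If E is scale degree 3 and the mode makes that degree carry a major seventh chord, the tonic is C# and the mode is minor.

C# minor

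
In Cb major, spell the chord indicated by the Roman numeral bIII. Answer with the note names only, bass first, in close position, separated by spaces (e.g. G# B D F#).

bIII is a major triad on the lowered third degree, borrowed from the parallel minor. In Cb major that root is Ebb.
So the chord is Ebb-Gb-Bbb.

Ebb Gb Bbb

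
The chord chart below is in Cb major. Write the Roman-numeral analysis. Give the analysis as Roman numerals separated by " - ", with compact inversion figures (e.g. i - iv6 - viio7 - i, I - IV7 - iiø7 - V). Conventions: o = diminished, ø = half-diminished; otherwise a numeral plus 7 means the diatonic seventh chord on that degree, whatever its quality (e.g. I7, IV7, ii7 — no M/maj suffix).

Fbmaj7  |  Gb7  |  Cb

Fbmaj7 has root Fb, degree 4 in Cb major, so IV7.
Gb7: dominant seventh chord on Gb = scale degree 5 → V7.
Cb: major triad on Cb = scale degree 1 → I.

IV7 - V7 - I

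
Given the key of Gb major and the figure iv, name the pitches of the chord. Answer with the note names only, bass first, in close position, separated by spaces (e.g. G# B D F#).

iv is the minor subdominant, borrowed from the parallel minor. In Gb major that root is Cb.
So the chord is Cb-Ebb-Gb.

Cb Ebb Gb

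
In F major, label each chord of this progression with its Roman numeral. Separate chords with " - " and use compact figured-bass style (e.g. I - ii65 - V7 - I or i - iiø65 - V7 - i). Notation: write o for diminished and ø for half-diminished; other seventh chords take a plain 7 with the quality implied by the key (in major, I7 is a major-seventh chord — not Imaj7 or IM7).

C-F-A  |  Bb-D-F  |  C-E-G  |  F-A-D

C-F-A: root F is the tonic; major triad there is I64.
Bb-D-F has root Bb, degree 4 in F major, so IV.
C-E-G: major triad on C = scale degree 5 → V.
F-A-D: minor triad on D = scale degree 6 → vi6.

I64 - IV - V - vi6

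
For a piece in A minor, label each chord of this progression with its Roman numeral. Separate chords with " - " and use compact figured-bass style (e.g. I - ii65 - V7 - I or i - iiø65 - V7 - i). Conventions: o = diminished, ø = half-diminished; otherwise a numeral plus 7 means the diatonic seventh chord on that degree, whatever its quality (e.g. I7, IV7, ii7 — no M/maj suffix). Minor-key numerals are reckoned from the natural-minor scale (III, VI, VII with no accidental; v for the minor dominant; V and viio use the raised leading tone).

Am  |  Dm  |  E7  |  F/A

i - iv - V7 - VI6

Am: root A is the tonic; minor triad there is i.
Dm: minor triad on D = scale degree 4 → iv.
E7: dominant seventh chord on E = scale degree 5 → V7.
F/A has root F, degree 6 in A minor, so VI6.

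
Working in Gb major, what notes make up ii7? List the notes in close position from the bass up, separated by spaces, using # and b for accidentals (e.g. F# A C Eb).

The numeral's case and figure indicate a minor seventh chord. In Gb major its root, scale degree 2, is Ab.
Stacking thirds from Ab gives Ab-Cb-Eb-Gb.

Ab Cb Eb Gb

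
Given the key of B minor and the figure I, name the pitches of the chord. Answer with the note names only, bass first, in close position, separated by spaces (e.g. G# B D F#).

Scale degree 1 in B minor is B; here the chord built on it is altered to a major triad. I is the major tonic (Picardy third), borrowed from the parallel major.
So the chord is B-D#-F#.

B D# F#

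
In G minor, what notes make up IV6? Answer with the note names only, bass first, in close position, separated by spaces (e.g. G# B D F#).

E G C

IV6 is the major subdominant, borrowed from the parallel major. In G minor that root is C.
So the chord is C-E-G.
With the 6 figure the chord is in first inversion; from the bass E upward in close position it reads E-G-C.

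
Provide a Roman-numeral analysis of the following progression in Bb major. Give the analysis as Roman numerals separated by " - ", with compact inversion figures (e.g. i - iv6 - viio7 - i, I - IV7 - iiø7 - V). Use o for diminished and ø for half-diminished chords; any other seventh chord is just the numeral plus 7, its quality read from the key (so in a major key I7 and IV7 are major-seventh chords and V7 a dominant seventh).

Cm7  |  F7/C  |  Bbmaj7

ii7 - V43 - I7

Cm7: minor seventh chord on C = scale degree 2 → ii7.
F7/C: root F is the dominant; dominant seventh chord there is V43.
Bbmaj7: major seventh chord on Bb = scale degree 1 → I7.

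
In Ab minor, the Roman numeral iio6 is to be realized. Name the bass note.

Db

iio in Ab minor has root Bb; the chord is Bb-Db-Fb.
The figure 6 means first inversion — the third is in the bass.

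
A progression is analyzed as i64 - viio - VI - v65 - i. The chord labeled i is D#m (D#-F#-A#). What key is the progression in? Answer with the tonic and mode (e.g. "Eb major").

D# minor

The chord D#m is a minor triad rooted on D#; its label is i.
If D# is scale degree 1 and the mode makes that degree carry a minor triad, the tonic is D# and the mode is minor.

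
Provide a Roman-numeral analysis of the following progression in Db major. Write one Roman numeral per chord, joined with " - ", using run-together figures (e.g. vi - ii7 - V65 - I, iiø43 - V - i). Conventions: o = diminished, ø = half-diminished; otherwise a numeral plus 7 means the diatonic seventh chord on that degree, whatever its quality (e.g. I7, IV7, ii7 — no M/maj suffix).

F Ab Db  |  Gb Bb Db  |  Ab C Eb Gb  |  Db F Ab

I6 - IV - V7 - I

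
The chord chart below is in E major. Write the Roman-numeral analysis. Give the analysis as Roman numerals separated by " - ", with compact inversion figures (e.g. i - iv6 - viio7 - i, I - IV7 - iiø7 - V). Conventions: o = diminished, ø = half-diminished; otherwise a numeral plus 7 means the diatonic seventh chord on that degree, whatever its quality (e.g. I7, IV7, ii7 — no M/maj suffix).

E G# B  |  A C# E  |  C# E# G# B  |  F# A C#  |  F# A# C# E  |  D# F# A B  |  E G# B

I - IV - V7/ii - ii - V7/V - V65 - I

E-G#-B: root E is the tonic; major triad there is I.
A-C#-E: root A is the subdominant; major triad there is IV.
C#-E#-G#-B is the secondary dominant of ii (dominant seventh chord on C#): V7/ii.
F#-A-C# has root F#, degree 2 in E major, so ii.
F#-A#-C#-E is the secondary dominant of V (dominant seventh chord on F#): V7/V.
D#-F#-A-B: root B is the dominant; dominant seventh chord there is V65.
E-G#-B: root E is the tonic; major triad there is I.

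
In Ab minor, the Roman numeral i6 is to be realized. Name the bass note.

i in Ab minor has root Ab; the chord is Ab-Cb-Eb.
The figure 6 means first inversion — the third is in the bass.

Cb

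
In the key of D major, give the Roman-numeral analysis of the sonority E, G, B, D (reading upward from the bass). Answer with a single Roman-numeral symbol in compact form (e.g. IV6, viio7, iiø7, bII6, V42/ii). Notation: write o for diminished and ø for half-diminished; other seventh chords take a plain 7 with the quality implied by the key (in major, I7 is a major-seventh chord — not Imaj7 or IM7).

ii7

Stacked in thirds the chord is E-G-B-D: a minor seventh chord on E.
E is scale degree 2 in D major, and a minor seventh chord on that degree is written ii7.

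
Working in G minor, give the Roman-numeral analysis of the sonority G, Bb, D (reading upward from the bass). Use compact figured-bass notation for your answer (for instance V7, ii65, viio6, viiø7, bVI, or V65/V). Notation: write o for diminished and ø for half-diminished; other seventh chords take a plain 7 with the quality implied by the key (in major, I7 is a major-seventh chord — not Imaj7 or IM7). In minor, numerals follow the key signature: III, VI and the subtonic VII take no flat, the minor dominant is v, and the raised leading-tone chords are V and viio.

i

The pitches G-Bb-D form a minor triad rooted on G.
In G minor, G is the tonic; the diatonic minor triad there is i.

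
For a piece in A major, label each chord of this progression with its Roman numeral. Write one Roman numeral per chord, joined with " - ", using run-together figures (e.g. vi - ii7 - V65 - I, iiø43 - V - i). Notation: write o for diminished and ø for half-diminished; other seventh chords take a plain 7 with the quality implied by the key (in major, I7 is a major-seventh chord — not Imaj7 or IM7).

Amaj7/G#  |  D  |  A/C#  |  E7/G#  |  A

I42 - IV - I6 - V65 - I

Amaj7/G# has root A, degree 1 in A major, so I42.
D: major triad on D = scale degree 4 → IV.
A/C#: root A is the tonic; major triad there is I6.
E7/G# has root E, degree 5 in A major, so V65.
A has root A, degree 1 in A major, so I.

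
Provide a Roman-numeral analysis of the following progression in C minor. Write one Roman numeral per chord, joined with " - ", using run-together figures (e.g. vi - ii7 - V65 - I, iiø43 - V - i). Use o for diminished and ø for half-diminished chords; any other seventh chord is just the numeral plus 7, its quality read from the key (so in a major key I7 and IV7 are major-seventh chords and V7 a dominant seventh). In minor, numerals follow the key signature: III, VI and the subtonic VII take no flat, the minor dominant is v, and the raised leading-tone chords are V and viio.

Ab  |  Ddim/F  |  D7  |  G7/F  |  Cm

VI - iio6 - V7/V - V42 - i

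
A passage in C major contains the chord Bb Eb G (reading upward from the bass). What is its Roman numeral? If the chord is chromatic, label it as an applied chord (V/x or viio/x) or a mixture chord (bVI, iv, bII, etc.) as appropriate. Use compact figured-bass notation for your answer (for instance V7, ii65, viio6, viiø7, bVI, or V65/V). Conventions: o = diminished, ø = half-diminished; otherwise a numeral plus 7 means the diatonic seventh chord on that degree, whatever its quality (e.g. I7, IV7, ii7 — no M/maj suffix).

bIII64

Stacked in thirds the chord is Eb-G-Bb: a major triad on Eb.
Eb is the lowered third degree of C major (diatonic 3 would be E). This is a major triad on the lowered third degree, borrowed from the parallel minor.
With Bb in the bass the chord is in second inversion, so the figured bass is 64.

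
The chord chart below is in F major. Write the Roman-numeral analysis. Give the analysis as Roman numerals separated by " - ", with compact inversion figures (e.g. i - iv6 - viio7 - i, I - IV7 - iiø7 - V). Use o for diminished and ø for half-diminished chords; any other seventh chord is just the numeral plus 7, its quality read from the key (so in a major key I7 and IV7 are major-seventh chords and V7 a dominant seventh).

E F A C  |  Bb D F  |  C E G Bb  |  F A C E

I42 - IV - V7 - I7

E-F-A-C has root F, degree 1 in F major, so I42.
Bb-D-F: major triad on Bb = scale degree 4 → IV.
C-E-G-Bb has root C, degree 5 in F major, so V7.
F-A-C-E has root F, degree 1 in F major, so I7.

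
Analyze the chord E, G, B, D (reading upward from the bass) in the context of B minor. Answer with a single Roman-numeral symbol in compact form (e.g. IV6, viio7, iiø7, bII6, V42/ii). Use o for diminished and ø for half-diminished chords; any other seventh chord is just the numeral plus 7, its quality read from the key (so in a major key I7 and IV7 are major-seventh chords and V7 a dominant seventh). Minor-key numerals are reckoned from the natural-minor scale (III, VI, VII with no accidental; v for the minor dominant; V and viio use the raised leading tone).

iv7

Stacked in thirds the chord is E-G-B-D: a minor seventh chord on E.
In B minor, E is the subdominant; the diatonic minor seventh chord there is iv7.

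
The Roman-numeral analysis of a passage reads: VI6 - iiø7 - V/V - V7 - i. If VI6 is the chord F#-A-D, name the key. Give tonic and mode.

F# minor

The chord D/F# is a major triad rooted on D; its label is VI6.
Counting down 5 scale steps from D places the tonic on F#; a major triad on degree 6 is diatonic only in minor.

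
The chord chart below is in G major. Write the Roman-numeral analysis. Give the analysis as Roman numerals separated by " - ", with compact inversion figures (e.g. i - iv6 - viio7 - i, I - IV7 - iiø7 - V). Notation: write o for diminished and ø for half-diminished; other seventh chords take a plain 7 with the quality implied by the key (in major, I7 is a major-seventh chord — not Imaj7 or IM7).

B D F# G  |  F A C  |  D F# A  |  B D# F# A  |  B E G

I65 - bVII - V - V7/vi - vi64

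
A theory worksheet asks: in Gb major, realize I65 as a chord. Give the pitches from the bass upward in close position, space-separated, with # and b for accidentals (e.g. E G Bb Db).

The numeral's case and figure indicate a major seventh chord. In Gb major its root, the first degree, is Gb.
That chord is spelled Gb-Bb-Db-F.
The figured bass 65 indicates first inversion, placing the third (Bb) in the bass: Bb-Db-F-Gb.

Bb Db F Gb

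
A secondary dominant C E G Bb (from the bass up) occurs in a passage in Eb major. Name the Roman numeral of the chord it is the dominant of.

ii

The chord is a dominant seventh chord on C.
A dominant resolves down a perfect fifth: C → F. In Eb major, F is scale degree 2, i.e. ii.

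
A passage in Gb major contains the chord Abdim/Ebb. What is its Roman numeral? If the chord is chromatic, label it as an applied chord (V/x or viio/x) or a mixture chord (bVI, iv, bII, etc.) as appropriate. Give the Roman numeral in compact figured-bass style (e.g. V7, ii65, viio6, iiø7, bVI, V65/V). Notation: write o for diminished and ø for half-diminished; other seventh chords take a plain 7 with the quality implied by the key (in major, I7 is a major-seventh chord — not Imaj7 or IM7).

Stacked in thirds the chord is Ab-Cb-Ebb: a diminished triad on Ab.
Ab is the second degree of Gb major. This is the diminished supertonic triad, borrowed from the parallel minor.
With Ebb in the bass the chord is in second inversion, so the figured bass is 64.

iio64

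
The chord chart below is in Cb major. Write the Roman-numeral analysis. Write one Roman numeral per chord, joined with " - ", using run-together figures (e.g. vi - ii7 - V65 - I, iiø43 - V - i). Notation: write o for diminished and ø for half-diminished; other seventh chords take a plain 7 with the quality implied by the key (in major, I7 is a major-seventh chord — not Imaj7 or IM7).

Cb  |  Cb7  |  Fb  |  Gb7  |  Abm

Cb: major triad on Cb = scale degree 1 → I.
Cb7 is the secondary dominant of IV (dominant seventh chord on Cb): V7/IV.
Fb: root Fb is the subdominant; major triad there is IV.
Gb7: dominant seventh chord on Gb = scale degree 5 → V7.
Abm has root Ab, degree 6 in Cb major, so vi.

I - V7/IV - IV - V7 - vi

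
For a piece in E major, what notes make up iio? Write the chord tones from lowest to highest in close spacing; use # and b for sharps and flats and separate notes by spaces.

F# A C

iio is the diminished supertonic triad, borrowed from the parallel minor. In E major that root is F#.
So the chord is F#-A-C, a diminished triad.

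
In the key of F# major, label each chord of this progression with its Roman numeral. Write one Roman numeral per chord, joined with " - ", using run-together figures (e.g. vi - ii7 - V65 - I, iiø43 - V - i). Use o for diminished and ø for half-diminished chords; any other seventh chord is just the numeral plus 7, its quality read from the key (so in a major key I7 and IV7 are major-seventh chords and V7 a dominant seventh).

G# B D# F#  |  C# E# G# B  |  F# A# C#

G#-B-D#-F#: minor seventh chord on G# = scale degree 2 → ii7.
C#-E#-G#-B: root C# is the dominant; dominant seventh chord there is V7.
F#-A#-C#: major triad on F# = scale degree 1 → I.

ii7 - V7 - I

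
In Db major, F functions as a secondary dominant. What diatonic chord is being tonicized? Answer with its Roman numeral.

vi

The chord is a major triad on F.
A dominant resolves down a perfect fifth: F → Bb. In Db major, Bb is scale degree 6, i.e. vi.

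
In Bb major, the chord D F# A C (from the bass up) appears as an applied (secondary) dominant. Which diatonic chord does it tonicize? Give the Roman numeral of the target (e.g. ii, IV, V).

vi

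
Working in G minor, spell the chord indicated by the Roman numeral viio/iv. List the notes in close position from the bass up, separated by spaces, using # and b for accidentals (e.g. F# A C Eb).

B D F

viio/iv is a secondary leading-tone chord. The target iv is C in G minor; the applied chord is rooted a semitone below, on B.
Building a diminished triad on B gives B-D-F.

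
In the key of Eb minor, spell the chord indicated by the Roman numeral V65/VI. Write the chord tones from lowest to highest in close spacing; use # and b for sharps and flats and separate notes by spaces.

Bb Db Fb Gb

The slash means an applied dominant: we want the dominant of VI. In Eb minor, VI is Cb major, and its dominant is built on Gb.
Building a dominant seventh chord on Gb gives Gb-Bb-Db-Fb.
With the 65 figure the chord is in first inversion; from the bass Bb upward in close position it reads Bb-Db-Fb-Gb.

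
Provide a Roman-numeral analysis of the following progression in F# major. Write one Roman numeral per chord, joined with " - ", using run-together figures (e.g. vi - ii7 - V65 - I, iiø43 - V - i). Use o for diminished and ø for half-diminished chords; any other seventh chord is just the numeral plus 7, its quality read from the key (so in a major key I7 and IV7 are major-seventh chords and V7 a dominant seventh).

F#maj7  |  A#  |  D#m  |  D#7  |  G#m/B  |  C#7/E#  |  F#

I7 - V/vi - vi - V7/ii - ii6 - V65 - I

F#maj7: root F# is the tonic; major seventh chord there is I7.
A#: chromatic; A# is V of vi, so V/vi.
D#m has root D#, degree 6 in F# major, so vi.
D#7: chromatic; D# is V of ii, so V7/ii.
G#m/B has root G#, degree 2 in F# major, so ii6.
C#7/E#: dominant seventh chord on C# = scale degree 5 → V65.
F# has root F#, degree 1 in F# major, so I.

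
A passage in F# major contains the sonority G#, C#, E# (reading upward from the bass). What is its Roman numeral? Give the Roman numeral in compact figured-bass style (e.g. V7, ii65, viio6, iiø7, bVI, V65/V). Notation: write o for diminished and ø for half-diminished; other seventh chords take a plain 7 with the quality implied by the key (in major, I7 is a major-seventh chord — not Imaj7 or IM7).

V64

Stacked in thirds the chord is C#-E#-G#: a major triad on C#.
C# is scale degree 5 in F# major, and a major triad on that degree is written V.
With G# in the bass the chord is in second inversion, so the figured bass is 64.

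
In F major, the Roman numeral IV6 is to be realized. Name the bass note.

D

IV in F major has root Bb; the chord is Bb-D-F.
The figure 6 means first inversion — the third is in the bass.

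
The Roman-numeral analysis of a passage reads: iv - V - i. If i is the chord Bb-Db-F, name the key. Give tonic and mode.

i is given as Bb-Db-F — a minor triad with root Bb.
If Bb is scale degree 1 and the mode makes that degree carry a minor triad, the tonic is Bb and the mode is minor.

Bb minor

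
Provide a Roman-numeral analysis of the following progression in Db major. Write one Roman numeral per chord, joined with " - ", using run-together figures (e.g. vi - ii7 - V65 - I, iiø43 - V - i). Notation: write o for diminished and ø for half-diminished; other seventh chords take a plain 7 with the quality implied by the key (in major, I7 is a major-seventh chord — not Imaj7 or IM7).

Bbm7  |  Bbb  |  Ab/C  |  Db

Bbm7: minor seventh chord on Bb = scale degree 6 → vi7.
Bbb: major triad on Bbb — chromatic; bVI (borrowed from the parallel minor).
Ab/C: root Ab is the dominant; major triad there is V6.
Db has root Db, degree 1 in Db major, so I.

vi7 - bVI - V6 - I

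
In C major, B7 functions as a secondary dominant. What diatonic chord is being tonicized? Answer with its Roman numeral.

iii

The chord is a dominant seventh chord on B.
A dominant resolves down a perfect fifth: B → E. In C major, E is scale degree 3, i.e. iii.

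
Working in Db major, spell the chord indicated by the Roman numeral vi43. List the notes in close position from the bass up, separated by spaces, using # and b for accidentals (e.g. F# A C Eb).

The numeral's case and figure indicate a minor seventh chord. In Db major its root, the submediant, is Bb.
That chord is spelled Bb-Db-F-Ab.
The figured bass 43 indicates second inversion, placing the fifth (F) in the bass: F-Ab-Bb-Db.

F Ab Bb Db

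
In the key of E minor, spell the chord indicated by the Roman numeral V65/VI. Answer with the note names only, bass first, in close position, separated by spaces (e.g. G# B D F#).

B D F G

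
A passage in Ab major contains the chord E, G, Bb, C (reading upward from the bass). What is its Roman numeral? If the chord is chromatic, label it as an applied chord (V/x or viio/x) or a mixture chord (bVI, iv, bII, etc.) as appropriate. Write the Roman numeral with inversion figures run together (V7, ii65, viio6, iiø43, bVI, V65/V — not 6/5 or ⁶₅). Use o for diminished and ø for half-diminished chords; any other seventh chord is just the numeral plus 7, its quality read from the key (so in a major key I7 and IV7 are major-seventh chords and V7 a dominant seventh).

V65/vi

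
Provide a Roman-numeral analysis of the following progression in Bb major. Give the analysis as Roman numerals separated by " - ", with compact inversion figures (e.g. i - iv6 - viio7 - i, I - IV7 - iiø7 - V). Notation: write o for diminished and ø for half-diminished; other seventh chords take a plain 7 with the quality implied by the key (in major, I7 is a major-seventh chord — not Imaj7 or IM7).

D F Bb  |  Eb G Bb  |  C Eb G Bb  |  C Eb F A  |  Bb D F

D-F-Bb: root Bb is the tonic; major triad there is I6.
Eb-G-Bb has root Eb, degree 4 in Bb major, so IV.
C-Eb-G-Bb: minor seventh chord on C = scale degree 2 → ii7.
C-Eb-F-A has root F, degree 5 in Bb major, so V43.
Bb-D-F has root Bb, degree 1 in Bb major, so I.

I6 - IV - ii7 - V43 - I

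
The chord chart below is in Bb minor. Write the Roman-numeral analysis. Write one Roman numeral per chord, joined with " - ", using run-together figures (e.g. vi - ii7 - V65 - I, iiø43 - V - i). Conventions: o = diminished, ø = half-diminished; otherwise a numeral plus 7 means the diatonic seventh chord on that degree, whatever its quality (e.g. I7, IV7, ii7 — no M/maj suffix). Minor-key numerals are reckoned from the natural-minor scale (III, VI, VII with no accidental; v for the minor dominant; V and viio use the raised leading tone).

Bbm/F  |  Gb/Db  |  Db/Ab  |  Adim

Bbm/F: root Bb is the tonic; minor triad there is i64.
Gb/Db: root Gb is the submediant; major triad there is VI64.
Db/Ab: root Db is the mediant; major triad there is III64.
Adim: root A is the leading tone; diminished triad there is viio.

i64 - VI64 - III64 - viio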